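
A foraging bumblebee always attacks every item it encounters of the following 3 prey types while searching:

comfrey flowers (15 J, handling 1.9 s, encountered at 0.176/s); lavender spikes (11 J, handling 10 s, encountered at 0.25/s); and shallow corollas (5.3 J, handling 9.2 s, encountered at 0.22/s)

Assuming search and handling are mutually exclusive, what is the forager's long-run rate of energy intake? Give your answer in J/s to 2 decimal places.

1.12 J/s

R = Σλ_iE_i / (1 + Σλ_ih_i)
Numerator: 0.176×15 + 0.25×11 + 0.22×5.3 = 6.556
Denominator: 1 + 0.176×1.9 + 0.25×10 + 0.22×9.2 = 5.858
R = 6.556/5.858 = 1.119 J/s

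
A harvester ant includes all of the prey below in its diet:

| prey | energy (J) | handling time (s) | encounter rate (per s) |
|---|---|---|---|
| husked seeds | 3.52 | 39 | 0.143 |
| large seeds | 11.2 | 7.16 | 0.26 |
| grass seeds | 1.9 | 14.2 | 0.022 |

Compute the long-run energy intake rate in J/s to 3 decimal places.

0.395 J/s

Energy encountered per unit search time: 0.143×3.52 + 0.26×11.2 + 0.022×1.9 = 3.457 J/s.
Handling time per unit search time: 0.143×39 + 0.26×7.16 + 0.022×14.2 = 7.751.
Rate = 3.457/(1 + 7.751) = 0.3951 J/s.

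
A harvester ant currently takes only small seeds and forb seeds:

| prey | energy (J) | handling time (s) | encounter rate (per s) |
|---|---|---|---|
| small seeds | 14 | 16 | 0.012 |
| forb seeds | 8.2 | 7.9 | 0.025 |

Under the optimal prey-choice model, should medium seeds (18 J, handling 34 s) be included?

Current rate: (0.012×14 + 0.025×8.2)/(1 + 0.012×16 + 0.025×7.9) = 0.2684 J/s.
Profitability of medium seeds: 18/34 = 0.5294 J/s.
Since 0.5294 > R, including medium seeds increases the long-run rate.

Yes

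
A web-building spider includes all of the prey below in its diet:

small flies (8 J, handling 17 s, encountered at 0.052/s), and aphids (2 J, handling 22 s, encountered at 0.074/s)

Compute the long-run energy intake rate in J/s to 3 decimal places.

Energy encountered per unit search time: 0.052×8 + 0.074×2 = 0.564 J/s.
Handling time per unit search time: 0.052×17 + 0.074×22 = 2.512.
Rate = 0.564/(1 + 2.512) = 0.1606 J/s.

0.161 J/s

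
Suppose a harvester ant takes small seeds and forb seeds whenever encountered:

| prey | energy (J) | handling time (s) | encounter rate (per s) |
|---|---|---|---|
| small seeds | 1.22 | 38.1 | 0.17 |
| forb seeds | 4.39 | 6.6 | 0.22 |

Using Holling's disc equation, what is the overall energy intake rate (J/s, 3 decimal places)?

R = Σλ_iE_i / (1 + Σλ_ih_i)
Numerator: 0.17×1.22 + 0.22×4.39 = 1.173
Denominator: 1 + 0.17×38.1 + 0.22×6.6 = 8.929
R = 1.173/8.929 = 0.1314 J/s

0.131 J/s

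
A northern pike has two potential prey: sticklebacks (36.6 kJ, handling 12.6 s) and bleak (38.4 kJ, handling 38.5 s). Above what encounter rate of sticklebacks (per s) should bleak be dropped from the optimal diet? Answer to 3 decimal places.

At the threshold, the rate on sticklebacks alone equals the profitability of bleak: λ·36.6/(1 + λ·12.6) = 38.4/38.5 = 0.9974.
Rearranging, λ(36.6 − 0.9974×12.6) = 0.9974, so λ = 0.9974/24.03 = 0.0415 per s.

0.042 per s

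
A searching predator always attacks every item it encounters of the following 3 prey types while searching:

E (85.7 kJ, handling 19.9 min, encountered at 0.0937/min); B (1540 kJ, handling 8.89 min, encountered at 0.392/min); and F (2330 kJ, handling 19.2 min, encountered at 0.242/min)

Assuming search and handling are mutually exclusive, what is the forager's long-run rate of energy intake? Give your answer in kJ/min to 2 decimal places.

R = Σλ_iE_i / (1 + Σλ_ih_i)
Numerator: 0.0937×85.7 + 0.392×1540 + 0.242×2330 = 1176
Denominator: 1 + 0.0937×19.9 + 0.392×8.89 + 0.242×19.2 = 11
R = 1176/11 = 106.9 kJ/min

106.91 kJ/min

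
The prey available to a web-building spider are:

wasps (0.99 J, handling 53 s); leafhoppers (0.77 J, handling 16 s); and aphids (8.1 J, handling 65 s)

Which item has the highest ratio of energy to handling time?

Profitability E/h (J/s): wasps = 0.99/53 = 0.0187, leafhoppers = 0.77/16 = 0.0481, aphids = 8.1/65 = 0.125.
Ranked: aphids > leafhoppers > wasps.

aphids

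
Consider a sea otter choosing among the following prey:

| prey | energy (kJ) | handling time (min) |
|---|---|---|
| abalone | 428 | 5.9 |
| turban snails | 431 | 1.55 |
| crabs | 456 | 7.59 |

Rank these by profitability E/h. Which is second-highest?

In descending order of E/h:
turban snails: 431/1.55 = 278 kJ/min
abalone: 428/5.9 = 72.5 kJ/min
crabs: 456/7.59 = 60.1 kJ/min

abalone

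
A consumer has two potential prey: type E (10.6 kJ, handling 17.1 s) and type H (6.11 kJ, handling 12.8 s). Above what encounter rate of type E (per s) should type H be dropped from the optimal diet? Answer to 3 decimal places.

0.196 per s

The zero-one rule: include type H iff E₂/h₂ > λE₁/(1+λh₁). Equality gives the switch point.
λE₁h₂ = E₂ + λE₂h₁ ⇒ λ = E₂/(E₁h₂ − E₂h₁) = 6.11/(135.7 − 104.5) = 0.1958 per s.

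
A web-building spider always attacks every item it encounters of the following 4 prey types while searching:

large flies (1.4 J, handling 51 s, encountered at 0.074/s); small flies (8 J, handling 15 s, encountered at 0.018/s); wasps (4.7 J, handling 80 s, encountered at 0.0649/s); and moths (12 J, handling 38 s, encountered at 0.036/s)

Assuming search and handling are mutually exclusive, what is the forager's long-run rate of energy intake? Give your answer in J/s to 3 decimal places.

0.085 J/s

R = (0.074×1.4 + 0.018×8 + 0.0649×4.7 + 0.036×12) / (1 + 0.074×51 + 0.018×15 + 0.0649×80 + 0.036×38) = 0.9846/11.6 = 0.08485 J/s.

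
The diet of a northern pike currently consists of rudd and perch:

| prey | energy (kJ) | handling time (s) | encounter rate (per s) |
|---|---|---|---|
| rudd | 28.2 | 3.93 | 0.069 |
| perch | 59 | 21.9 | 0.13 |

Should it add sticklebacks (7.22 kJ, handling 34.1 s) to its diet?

Current rate: (0.069×28.2 + 0.13×59)/(1 + 0.069×3.93 + 0.13×21.9) = 2.335 kJ/s.
Profitability of sticklebacks: 7.22/34.1 = 0.2117 kJ/s.
Since 0.2117 < R, time spent handling sticklebacks is better spent searching.

No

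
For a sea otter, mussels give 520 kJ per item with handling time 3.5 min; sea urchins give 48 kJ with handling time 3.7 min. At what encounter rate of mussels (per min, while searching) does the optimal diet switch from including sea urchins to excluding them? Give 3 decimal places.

0.027 per min

The zero-one rule: include sea urchins iff E₂/h₂ > λE₁/(1+λh₁). Equality gives the switch point.
λE₁h₂ = E₂ + λE₂h₁ ⇒ λ = E₂/(E₁h₂ − E₂h₁) = 48/(1924 − 168) = 0.02733 per min.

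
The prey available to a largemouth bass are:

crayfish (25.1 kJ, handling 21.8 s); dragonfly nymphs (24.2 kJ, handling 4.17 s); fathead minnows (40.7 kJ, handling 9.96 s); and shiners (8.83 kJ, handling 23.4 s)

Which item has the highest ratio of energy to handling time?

Profitability E/h (kJ/s): crayfish = 25.1/21.8 = 1.15, dragonfly nymphs = 24.2/4.17 = 5.8, fathead minnows = 40.7/9.96 = 4.09, shiners = 8.83/23.4 = 0.377.
Ranked: dragonfly nymphs > fathead minnows > crayfish > shiners.

dragonfly nymphs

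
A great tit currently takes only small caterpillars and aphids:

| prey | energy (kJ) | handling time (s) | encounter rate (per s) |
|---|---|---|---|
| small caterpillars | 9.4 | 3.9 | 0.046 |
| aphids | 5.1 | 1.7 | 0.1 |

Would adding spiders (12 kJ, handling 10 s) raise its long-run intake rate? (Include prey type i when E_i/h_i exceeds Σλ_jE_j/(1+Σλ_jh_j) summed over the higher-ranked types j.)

On small caterpillars and aphids alone, R = ΣλE/(1+Σλh) = 0.9424/1.349 = 0.6984 kJ/s.
spiders: E/h = 12/10 = 1.2 kJ/s.
1.2 > 0.6984, so adding spiders raises the average — include it.

Yes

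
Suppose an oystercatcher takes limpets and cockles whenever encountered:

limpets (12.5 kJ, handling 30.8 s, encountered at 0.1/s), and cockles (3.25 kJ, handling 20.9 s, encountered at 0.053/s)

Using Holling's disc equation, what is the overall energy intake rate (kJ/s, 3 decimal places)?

0.274 kJ/s

Energy encountered per unit search time: 0.1×12.5 + 0.053×3.25 = 1.422 kJ/s.
Handling time per unit search time: 0.1×30.8 + 0.053×20.9 = 4.188.
Rate = 1.422/(1 + 4.188) = 0.2742 kJ/s.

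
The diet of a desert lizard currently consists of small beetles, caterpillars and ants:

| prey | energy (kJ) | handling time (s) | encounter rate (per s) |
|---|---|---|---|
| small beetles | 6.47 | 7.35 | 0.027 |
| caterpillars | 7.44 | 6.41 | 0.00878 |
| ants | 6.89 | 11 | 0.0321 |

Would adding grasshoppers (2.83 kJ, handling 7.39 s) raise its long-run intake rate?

On small beetles, caterpillars and ants alone, R = ΣλE/(1+Σλh) = 0.4612/1.608 = 0.2868 kJ/s.
grasshoppers: E/h = 2.83/7.39 = 0.3829 kJ/s.
Since 0.3829 > R, including grasshoppers increases the long-run rate.

Yes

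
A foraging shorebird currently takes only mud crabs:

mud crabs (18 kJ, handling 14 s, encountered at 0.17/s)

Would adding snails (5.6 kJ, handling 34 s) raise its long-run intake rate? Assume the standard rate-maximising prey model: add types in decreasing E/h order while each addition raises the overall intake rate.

Current rate: (0.17×18)/(1 + 0.17×14) = 0.9053 kJ/s.
snails: E/h = 5.6/34 = 0.1647 kJ/s.
Since 0.1647 < R, time spent handling snails is better spent searching.

No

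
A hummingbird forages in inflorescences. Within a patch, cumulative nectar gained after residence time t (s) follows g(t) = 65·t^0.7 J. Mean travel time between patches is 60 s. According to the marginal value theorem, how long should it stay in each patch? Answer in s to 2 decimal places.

140.00 s

By the marginal value theorem, leave when the instantaneous gain rate g'(t) equals the habitat-wide average g(t)/(T + t).
g'(t) = 0.7·65·t^-0.3. Setting 0.7·65·t^-0.3 = 65·t^0.7/(60+t) gives 0.7(60+t) = t, so 0.30·t = 0.7×60.
t* = 0.7×60/0.30 = 140 s.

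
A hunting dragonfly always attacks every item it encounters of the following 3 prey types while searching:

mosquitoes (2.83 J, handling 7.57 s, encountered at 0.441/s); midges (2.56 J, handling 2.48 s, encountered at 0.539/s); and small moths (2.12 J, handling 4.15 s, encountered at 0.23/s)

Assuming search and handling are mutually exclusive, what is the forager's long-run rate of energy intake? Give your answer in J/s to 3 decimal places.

Energy encountered per unit search time: 0.441×2.83 + 0.539×2.56 + 0.23×2.12 = 3.115 J/s.
Handling time per unit search time: 0.441×7.57 + 0.539×2.48 + 0.23×4.15 = 5.63.
Rate = 3.115/(1 + 5.63) = 0.4699 J/s.

0.470 J/s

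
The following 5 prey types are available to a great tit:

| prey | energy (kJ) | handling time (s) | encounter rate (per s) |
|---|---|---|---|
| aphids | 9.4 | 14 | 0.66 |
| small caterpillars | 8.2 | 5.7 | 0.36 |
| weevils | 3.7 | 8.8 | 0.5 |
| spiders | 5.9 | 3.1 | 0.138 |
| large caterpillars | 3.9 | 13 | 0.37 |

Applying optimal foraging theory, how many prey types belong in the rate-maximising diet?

Profitabilities (E/h, kJ/s): spiders 1.9, small caterpillars 1.44, aphids 0.671, weevils 0.42, large caterpillars 0.3. Add prey in this order while the next type's profitability exceeds the intake rate on those already taken.
Rate on top 1: 0.5702. small caterpillars: 1.44 > 0.5702 → include.
Rate on top 2: 1.082. aphids: 0.671 < 1.082 → exclude; stop.
Optimal diet: spiders, small caterpillars — 2 of 5 types.

2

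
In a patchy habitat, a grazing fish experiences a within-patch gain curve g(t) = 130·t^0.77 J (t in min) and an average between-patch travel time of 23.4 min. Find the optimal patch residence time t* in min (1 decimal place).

78.3 min

Maximise g(t)/(T+t): set derivative to zero → g'(t)(T+t) = g(t).
g'(t) = 0.77·130·t^-0.23. Setting 0.77·130·t^-0.23 = 130·t^0.77/(23.4+t) gives 0.77(23.4+t) = t, so 0.23·t = 0.77×23.4.
t* = 0.77×23.4/0.23 = 78.34 min.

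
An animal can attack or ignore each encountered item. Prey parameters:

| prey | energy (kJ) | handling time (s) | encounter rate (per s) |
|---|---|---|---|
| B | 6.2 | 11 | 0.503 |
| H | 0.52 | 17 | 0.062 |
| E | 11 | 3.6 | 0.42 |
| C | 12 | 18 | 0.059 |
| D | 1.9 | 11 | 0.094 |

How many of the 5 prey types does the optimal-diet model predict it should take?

Profitabilities (E/h, kJ/s): E 3.06, C 0.667, B 0.564, D 0.173, H 0.0306. Add prey in this order while the next type's profitability exceeds the intake rate on those already taken.
Rate on top 1: 1.839. C: 0.667 < 1.839 → exclude; stop.
Optimal diet: E — 1 of 5 types.

1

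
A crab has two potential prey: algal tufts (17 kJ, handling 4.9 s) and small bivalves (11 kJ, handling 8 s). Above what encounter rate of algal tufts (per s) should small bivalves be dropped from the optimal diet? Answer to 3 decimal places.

0.134 per s

At the threshold, the rate on algal tufts alone equals the profitability of small bivalves: λ·17/(1 + λ·4.9) = 11/8 = 1.375.
Rearranging, λ(17 − 1.375×4.9) = 1.375, so λ = 1.375/10.26 = 0.134 per s.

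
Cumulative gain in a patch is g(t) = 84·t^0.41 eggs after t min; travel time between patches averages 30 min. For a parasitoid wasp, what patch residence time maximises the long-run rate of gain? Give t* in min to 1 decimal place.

20.8 min

Maximise g(t)/(T+t): set derivative to zero → g'(t)(T+t) = g(t).
g'(t) = 0.41·84·t^-0.59. Setting 0.41·84·t^-0.59 = 84·t^0.41/(30+t) gives 0.41(30+t) = t, so 0.59·t = 0.41×30.
t* = 0.41×30/0.59 = 20.85 min.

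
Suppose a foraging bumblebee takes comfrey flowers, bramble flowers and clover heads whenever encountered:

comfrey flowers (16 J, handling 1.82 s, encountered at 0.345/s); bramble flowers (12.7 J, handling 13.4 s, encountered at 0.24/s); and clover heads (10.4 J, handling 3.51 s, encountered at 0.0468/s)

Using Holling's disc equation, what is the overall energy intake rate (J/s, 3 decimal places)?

1.808 J/s

R = Σλ_iE_i / (1 + Σλ_ih_i)
Numerator: 0.345×16 + 0.24×12.7 + 0.0468×10.4 = 9.055
Denominator: 1 + 0.345×1.82 + 0.24×13.4 + 0.0468×3.51 = 5.008
R = 9.055/5.008 = 1.808 J/s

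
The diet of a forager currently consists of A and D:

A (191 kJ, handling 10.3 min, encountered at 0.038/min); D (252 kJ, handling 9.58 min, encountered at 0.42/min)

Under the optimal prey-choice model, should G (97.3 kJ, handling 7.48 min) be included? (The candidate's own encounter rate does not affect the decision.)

No

On A and D alone, R = ΣλE/(1+Σλh) = 113.1/5.415 = 20.89 kJ/min.
Profitability of G: 97.3/7.48 = 13.01 kJ/min.
Since 13.01 < R, time spent handling G is better spent searching.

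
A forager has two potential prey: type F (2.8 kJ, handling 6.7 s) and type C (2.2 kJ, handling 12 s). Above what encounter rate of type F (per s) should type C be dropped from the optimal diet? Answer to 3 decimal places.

0.117 per s

Drop type C once their profitability E₂/h₂ falls below the rate achievable on type F alone: E₂/h₂ = λE₁/(1 + λh₁).
Solve for λ: λE₁h₂ = E₂(1 + λh₁) → λ(E₁h₂ − E₂h₁) = E₂ → λ = E₂/(E₁h₂ − E₂h₁).
λ = 2.2/(2.8×12 − 2.2×6.7) = 2.2/18.86 = 0.1166 per s.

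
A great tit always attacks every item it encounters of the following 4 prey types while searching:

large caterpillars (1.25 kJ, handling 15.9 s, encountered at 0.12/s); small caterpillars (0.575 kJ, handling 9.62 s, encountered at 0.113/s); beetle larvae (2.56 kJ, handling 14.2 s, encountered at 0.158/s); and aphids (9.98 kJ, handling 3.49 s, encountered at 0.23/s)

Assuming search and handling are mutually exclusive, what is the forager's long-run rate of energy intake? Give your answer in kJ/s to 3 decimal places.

Energy encountered per unit search time: 0.12×1.25 + 0.113×0.575 + 0.158×2.56 + 0.23×9.98 = 2.915 kJ/s.
Handling time per unit search time: 0.12×15.9 + 0.113×9.62 + 0.158×14.2 + 0.23×3.49 = 6.041.
Rate = 2.915/(1 + 6.041) = 0.414 kJ/s.

0.414 kJ/s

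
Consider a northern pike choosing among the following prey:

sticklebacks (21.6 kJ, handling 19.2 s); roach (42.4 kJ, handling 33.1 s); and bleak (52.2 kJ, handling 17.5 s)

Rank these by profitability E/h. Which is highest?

bleak

In descending order of E/h:
bleak: 52.2/17.5 = 2.98 kJ/s
roach: 42.4/33.1 = 1.28 kJ/s
sticklebacks: 21.6/19.2 = 1.13 kJ/s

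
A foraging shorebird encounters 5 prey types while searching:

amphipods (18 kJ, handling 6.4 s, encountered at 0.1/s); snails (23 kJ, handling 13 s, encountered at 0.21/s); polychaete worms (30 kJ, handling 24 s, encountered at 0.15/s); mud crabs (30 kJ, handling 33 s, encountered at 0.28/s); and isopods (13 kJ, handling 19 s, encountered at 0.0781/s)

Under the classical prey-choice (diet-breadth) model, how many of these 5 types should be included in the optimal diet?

2

E/h in descending order: amphipods 2.81, snails 1.77, polychaete worms 1.25, mud crabs 0.909, isopods 0.684 kJ/s. The optimal diet is the largest prefix of this list for which every included type satisfies E_i/h_i > R on the types above it.
Rate on top 1: 1.098. snails: 1.77 > 1.098 → include.
Rate on top 2: 1.517. polychaete worms: 1.25 < 1.517 → exclude; stop.
Optimal diet: amphipods, snails — 2 of 5 types.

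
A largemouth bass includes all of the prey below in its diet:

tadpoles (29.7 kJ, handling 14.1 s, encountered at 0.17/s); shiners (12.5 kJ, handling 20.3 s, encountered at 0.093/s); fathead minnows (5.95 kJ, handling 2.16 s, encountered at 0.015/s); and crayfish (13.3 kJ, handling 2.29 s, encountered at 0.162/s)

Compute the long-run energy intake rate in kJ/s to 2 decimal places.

1.49 kJ/s

Energy encountered per unit search time: 0.17×29.7 + 0.093×12.5 + 0.015×5.95 + 0.162×13.3 = 8.455 kJ/s.
Handling time per unit search time: 0.17×14.1 + 0.093×20.3 + 0.015×2.16 + 0.162×2.29 = 4.688.
Rate = 8.455/(1 + 4.688) = 1.486 kJ/s.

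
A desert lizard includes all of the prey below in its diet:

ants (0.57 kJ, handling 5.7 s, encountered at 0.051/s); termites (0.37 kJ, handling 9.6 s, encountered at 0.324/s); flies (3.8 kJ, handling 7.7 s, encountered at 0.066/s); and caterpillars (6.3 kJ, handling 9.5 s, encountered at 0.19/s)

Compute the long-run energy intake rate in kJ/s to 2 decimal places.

0.24 kJ/s

R = (0.051×0.57 + 0.324×0.37 + 0.066×3.8 + 0.19×6.3) / (1 + 0.051×5.7 + 0.324×9.6 + 0.066×7.7 + 0.19×9.5) = 1.597/6.714 = 0.2378 kJ/s.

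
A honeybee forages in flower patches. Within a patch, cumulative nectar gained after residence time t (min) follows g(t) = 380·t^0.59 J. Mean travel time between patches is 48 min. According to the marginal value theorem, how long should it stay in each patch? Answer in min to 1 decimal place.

Optimal t* satisfies g'(t*) = g(t*)/(T + t*).
g'(t) = 0.59·380·t^-0.41. Setting 0.59·380·t^-0.41 = 380·t^0.59/(48+t) gives 0.59(48+t) = t, so 0.41·t = 0.59×48.
t* = 0.59×48/0.41 = 69.07 min.

69.1 min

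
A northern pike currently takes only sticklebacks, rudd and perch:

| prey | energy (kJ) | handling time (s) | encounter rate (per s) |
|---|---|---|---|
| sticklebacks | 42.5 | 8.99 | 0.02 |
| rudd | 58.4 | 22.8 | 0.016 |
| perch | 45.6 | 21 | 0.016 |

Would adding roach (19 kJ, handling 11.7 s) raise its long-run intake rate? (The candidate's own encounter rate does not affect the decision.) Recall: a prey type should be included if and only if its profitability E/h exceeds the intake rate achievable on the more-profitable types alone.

Yes

On sticklebacks, rudd and perch alone, R = ΣλE/(1+Σλh) = 2.514/1.881 = 1.337 kJ/s.
roach: E/h = 19/11.7 = 1.624 kJ/s.
1.624 > 1.337, so adding roach raises the average — include it.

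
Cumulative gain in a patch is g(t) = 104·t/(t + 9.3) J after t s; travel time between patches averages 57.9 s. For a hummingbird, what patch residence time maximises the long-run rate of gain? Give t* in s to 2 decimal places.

Optimal t* satisfies g'(t*) = g(t*)/(T + t*).
g'(t) = 104·9.3/(t + 9.3)². Setting 104·9.3/(t+9.3)² = 104t/[(t+9.3)(57.9+t)] gives 9.3(57.9+t) = t(t+9.3), so t² = 9.3×57.9 = 538.5.
t* = √538.5 = 23.2 s.

23.20 s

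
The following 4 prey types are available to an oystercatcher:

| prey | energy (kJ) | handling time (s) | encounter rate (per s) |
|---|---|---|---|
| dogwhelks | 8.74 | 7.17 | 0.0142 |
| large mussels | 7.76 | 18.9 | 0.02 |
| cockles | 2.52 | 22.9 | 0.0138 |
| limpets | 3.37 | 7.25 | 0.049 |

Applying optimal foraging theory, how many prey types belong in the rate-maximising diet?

E/h in descending order: dogwhelks 1.22, limpets 0.465, large mussels 0.411, cockles 0.11 kJ/s. The optimal diet is the largest prefix of this list for which every included type satisfies E_i/h_i > R on the types above it.
Rate on top 1: 0.1126. limpets: 0.465 > 0.1126 → include.
Rate on top 2: 0.1985. large mussels: 0.411 > 0.1985 → include.
Rate on top 3: 0.2422. cockles: 0.11 < 0.2422 → exclude; stop.
Optimal diet: dogwhelks, limpets, large mussels — 3 of 4 types.

3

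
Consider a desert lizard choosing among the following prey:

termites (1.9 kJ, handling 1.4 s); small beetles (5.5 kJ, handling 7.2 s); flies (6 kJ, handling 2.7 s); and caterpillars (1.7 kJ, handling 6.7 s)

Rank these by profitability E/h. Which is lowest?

caterpillars

In descending order of E/h:
flies: 6/2.7 = 2.22 kJ/s
termites: 1.9/1.4 = 1.36 kJ/s
small beetles: 5.5/7.2 = 0.764 kJ/s
caterpillars: 1.7/6.7 = 0.254 kJ/s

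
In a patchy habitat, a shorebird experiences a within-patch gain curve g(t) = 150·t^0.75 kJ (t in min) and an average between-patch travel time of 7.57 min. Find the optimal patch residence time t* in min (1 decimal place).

Maximise g(t)/(T+t): set derivative to zero → g'(t)(T+t) = g(t).
g'(t) = 0.75·150·t^-0.25. Setting 0.75·150·t^-0.25 = 150·t^0.75/(7.57+t) gives 0.75(7.57+t) = t, so 0.25·t = 0.75×7.57.
t* = 0.75×7.57/0.25 = 22.71 min.

22.7 min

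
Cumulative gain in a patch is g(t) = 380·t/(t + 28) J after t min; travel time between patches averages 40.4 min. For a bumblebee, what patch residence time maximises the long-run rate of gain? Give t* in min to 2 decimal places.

By the marginal value theorem, leave when the instantaneous gain rate g'(t) equals the habitat-wide average g(t)/(T + t).
g'(t) = 380·28/(t + 28)². Setting 380·28/(t+28)² = 380t/[(t+28)(40.4+t)] gives 28(40.4+t) = t(t+28), so t² = 28×40.4 = 1131.
t* = √1131 = 33.63 min.

33.63 min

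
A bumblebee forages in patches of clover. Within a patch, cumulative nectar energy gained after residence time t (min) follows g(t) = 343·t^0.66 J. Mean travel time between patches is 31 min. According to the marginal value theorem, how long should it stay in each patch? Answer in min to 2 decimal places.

60.18 min

Optimal t* satisfies g'(t*) = g(t*)/(T + t*).
g'(t) = 0.66·343·t^-0.34. Setting 0.66·343·t^-0.34 = 343·t^0.66/(31+t) gives 0.66(31+t) = t, so 0.34·t = 0.66×31.
t* = 0.66×31/0.34 = 60.18 min.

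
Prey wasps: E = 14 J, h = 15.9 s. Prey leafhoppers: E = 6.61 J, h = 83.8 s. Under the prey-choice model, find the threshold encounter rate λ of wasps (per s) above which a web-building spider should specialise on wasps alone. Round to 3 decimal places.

At the threshold, the rate on wasps alone equals the profitability of leafhoppers: λ·14/(1 + λ·15.9) = 6.61/83.8 = 0.07888.
Rearranging, λ(14 − 0.07888×15.9) = 0.07888, so λ = 0.07888/12.75 = 0.006189 per s.

0.006 per s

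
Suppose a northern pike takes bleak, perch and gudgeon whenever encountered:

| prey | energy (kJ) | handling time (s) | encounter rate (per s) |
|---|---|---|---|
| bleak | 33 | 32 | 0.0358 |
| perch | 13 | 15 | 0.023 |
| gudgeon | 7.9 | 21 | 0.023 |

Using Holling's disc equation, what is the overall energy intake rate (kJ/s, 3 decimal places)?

0.559 kJ/s

Energy encountered per unit search time: 0.0358×33 + 0.023×13 + 0.023×7.9 = 1.662 kJ/s.
Handling time per unit search time: 0.0358×32 + 0.023×15 + 0.023×21 = 1.974.
Rate = 1.662/(1 + 1.974) = 0.559 kJ/s.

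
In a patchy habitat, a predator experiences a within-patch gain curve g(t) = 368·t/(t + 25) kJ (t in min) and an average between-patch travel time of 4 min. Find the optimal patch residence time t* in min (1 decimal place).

10.0 min

By the marginal value theorem, leave when the instantaneous gain rate g'(t) equals the habitat-wide average g(t)/(T + t).
g'(t) = 368·25/(t + 25)². Setting 368·25/(t+25)² = 368t/[(t+25)(4+t)] gives 25(4+t) = t(t+25), so t² = 25×4 = 100.
t* = √100 = 10 min.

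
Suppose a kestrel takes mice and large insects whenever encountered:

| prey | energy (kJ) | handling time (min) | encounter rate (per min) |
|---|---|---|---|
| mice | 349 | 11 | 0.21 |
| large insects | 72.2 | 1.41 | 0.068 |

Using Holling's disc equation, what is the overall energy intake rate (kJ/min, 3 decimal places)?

22.960 kJ/min

R = (0.21×349 + 0.068×72.2) / (1 + 0.21×11 + 0.068×1.41) = 78.2/3.406 = 22.96 kJ/min.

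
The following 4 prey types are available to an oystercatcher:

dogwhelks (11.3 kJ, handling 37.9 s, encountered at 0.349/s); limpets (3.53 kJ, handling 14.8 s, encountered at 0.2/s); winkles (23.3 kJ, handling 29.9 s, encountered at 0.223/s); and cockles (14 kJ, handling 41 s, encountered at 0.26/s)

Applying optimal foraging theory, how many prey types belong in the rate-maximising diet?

Rank by E/h (kJ/s): winkles 0.779, cockles 0.341, dogwhelks 0.298, limpets 0.239. Include each in turn until the next type's E/h falls below the running intake rate.
Rate on top 1: 0.6776. cockles: 0.341 < 0.6776 → exclude; stop.
Optimal diet: winkles — 1 of 4 types.

1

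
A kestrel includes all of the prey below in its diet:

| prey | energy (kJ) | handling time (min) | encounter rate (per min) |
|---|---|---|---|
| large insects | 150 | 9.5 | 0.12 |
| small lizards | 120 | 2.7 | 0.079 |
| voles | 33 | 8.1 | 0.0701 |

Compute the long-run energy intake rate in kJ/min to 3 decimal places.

10.199 kJ/min

R = Σλ_iE_i / (1 + Σλ_ih_i)
Numerator: 0.12×150 + 0.079×120 + 0.0701×33 = 29.79
Denominator: 1 + 0.12×9.5 + 0.079×2.7 + 0.0701×8.1 = 2.921
R = 29.79/2.921 = 10.2 kJ/min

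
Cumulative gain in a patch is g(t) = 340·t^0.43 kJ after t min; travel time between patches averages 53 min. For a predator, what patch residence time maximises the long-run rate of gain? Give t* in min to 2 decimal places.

39.98 min

Optimal t* satisfies g'(t*) = g(t*)/(T + t*).
g'(t) = 0.43·340·t^-0.57. Setting 0.43·340·t^-0.57 = 340·t^0.43/(53+t) gives 0.43(53+t) = t, so 0.57·t = 0.43×53.
t* = 0.43×53/0.57 = 39.98 min.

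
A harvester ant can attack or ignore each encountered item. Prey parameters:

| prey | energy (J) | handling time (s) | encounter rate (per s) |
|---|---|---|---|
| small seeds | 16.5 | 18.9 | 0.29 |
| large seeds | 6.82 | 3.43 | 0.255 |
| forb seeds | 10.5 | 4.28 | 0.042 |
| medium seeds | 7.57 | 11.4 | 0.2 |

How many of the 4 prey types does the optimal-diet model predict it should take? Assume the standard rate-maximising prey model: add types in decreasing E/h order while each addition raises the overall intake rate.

2

Profitabilities (E/h, J/s): forb seeds 2.45, large seeds 1.99, small seeds 0.873, medium seeds 0.664. Add prey in this order while the next type's profitability exceeds the intake rate on those already taken.
Rate on top 1: 0.3738. large seeds: 1.99 > 0.3738 → include.
Rate on top 2: 1.061. small seeds: 0.873 < 1.061 → exclude; stop.
Optimal diet: forb seeds, large seeds — 2 of 4 types.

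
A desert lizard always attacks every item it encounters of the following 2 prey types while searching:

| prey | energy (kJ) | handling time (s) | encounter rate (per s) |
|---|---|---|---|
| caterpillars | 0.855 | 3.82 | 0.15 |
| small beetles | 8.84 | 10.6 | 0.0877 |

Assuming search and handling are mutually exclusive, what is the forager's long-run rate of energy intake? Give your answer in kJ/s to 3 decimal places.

0.361 kJ/s

R = (0.15×0.855 + 0.0877×8.84) / (1 + 0.15×3.82 + 0.0877×10.6) = 0.9035/2.503 = 0.361 kJ/s.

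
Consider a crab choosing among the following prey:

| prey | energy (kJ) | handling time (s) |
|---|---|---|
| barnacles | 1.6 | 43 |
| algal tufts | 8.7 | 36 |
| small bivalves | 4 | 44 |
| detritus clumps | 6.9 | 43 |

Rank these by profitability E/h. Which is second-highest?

Profitability E/h (kJ/s): barnacles = 1.6/43 = 0.0372, algal tufts = 8.7/36 = 0.242, small bivalves = 4/44 = 0.0909, detritus clumps = 6.9/43 = 0.16.
Ranked: algal tufts > detritus clumps > small bivalves > barnacles.

detritus clumps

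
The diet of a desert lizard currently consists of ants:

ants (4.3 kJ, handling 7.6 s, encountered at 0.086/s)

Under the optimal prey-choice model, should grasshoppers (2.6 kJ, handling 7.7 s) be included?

Current rate: (0.086×4.3)/(1 + 0.086×7.6) = 0.2236 kJ/s.
Profitability of grasshoppers: 2.6/7.7 = 0.3377 kJ/s.
0.3377 > 0.2236, so adding grasshoppers raises the average — include it.

Yes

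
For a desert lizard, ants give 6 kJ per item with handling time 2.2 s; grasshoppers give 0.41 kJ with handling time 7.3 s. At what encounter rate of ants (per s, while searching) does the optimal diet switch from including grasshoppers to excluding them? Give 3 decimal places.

0.010 per s

Drop grasshoppers once their profitability E₂/h₂ falls below the rate achievable on ants alone: E₂/h₂ = λE₁/(1 + λh₁).
Solve for λ: λE₁h₂ = E₂(1 + λh₁) → λ(E₁h₂ − E₂h₁) = E₂ → λ = E₂/(E₁h₂ − E₂h₁).
λ = 0.41/(6×7.3 − 0.41×2.2) = 0.41/42.9 = 0.009558 per s.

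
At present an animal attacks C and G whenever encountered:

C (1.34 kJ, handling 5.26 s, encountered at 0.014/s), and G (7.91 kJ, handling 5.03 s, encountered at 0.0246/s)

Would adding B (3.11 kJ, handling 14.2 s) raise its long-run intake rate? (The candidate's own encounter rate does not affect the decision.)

Yes

Current rate: (0.014×1.34 + 0.0246×7.91)/(1 + 0.014×5.26 + 0.0246×5.03) = 0.1782 kJ/s.
Profitability of B: 3.11/14.2 = 0.219 kJ/s.
0.219 > 0.1782, so adding B raises the average — include it.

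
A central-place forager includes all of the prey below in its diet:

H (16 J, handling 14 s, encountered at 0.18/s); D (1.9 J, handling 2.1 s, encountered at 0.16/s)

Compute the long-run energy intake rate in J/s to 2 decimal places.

0.83 J/s

R = Σλ_iE_i / (1 + Σλ_ih_i)
Numerator: 0.18×16 + 0.16×1.9 = 3.184
Denominator: 1 + 0.18×14 + 0.16×2.1 = 3.856
R = 3.184/3.856 = 0.8257 J/s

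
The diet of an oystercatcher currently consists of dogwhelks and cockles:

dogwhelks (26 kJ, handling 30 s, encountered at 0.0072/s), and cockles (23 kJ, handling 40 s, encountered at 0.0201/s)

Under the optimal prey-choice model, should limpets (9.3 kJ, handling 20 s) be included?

Yes

On dogwhelks and cockles alone, R = ΣλE/(1+Σλh) = 0.6495/2.02 = 0.3215 kJ/s.
limpets: E/h = 9.3/20 = 0.465 kJ/s.
Since 0.465 > R, including limpets increases the long-run rate.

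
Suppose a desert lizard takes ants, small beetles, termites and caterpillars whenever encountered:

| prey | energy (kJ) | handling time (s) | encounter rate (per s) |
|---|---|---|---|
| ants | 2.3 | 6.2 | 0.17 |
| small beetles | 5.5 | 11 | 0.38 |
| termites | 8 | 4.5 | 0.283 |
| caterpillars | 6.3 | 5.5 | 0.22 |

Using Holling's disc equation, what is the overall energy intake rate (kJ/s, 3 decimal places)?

R = (0.17×2.3 + 0.38×5.5 + 0.283×8 + 0.22×6.3) / (1 + 0.17×6.2 + 0.38×11 + 0.283×4.5 + 0.22×5.5) = 6.131/8.717 = 0.7033 kJ/s.

0.703 kJ/s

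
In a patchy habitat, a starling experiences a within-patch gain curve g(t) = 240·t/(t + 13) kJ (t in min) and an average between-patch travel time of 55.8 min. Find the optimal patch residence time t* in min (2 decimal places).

Maximise g(t)/(T+t): set derivative to zero → g'(t)(T+t) = g(t).
g'(t) = 240·13/(t + 13)². Setting 240·13/(t+13)² = 240t/[(t+13)(55.8+t)] gives 13(55.8+t) = t(t+13), so t² = 13×55.8 = 725.4.
t* = √725.4 = 26.93 min.

26.93 min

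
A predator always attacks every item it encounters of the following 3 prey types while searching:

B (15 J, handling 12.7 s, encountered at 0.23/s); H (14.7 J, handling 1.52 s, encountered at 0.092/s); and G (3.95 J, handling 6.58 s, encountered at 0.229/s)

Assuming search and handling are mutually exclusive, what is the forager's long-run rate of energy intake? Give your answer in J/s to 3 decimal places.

1.025 J/s

R = (0.23×15 + 0.092×14.7 + 0.229×3.95) / (1 + 0.23×12.7 + 0.092×1.52 + 0.229×6.58) = 5.707/5.568 = 1.025 J/s.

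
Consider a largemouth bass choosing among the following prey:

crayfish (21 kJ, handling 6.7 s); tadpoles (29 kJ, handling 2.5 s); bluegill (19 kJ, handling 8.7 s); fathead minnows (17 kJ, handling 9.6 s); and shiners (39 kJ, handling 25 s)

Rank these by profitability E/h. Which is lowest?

In descending order of E/h:
tadpoles: 29/2.5 = 11.6 kJ/s
crayfish: 21/6.7 = 3.13 kJ/s
bluegill: 19/8.7 = 2.18 kJ/s
fathead minnows: 17/9.6 = 1.77 kJ/s
shiners: 39/25 = 1.56 kJ/s

shiners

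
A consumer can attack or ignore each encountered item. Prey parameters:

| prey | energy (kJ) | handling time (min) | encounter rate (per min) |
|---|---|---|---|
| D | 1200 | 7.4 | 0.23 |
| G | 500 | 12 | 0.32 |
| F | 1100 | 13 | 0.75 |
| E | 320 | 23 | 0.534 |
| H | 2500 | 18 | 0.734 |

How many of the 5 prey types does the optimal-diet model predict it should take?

Profitabilities (E/h, kJ/min): D 162, H 139, F 84.6, G 41.7, E 13.9. Add prey in this order while the next type's profitability exceeds the intake rate on those already taken.
Rate on top 1: 102.1. H: 139 > 102.1 → include.
Rate on top 2: 132.7. F: 84.6 < 132.7 → exclude; stop.
Optimal diet: D, H — 2 of 5 types.

2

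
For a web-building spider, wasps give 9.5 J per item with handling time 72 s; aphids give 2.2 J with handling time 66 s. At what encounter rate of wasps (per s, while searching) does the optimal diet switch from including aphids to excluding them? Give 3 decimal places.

0.005 per s

The zero-one rule: include aphids iff E₂/h₂ > λE₁/(1+λh₁). Equality gives the switch point.
λE₁h₂ = E₂ + λE₂h₁ ⇒ λ = E₂/(E₁h₂ − E₂h₁) = 2.2/(627 − 158.4) = 0.004695 per s.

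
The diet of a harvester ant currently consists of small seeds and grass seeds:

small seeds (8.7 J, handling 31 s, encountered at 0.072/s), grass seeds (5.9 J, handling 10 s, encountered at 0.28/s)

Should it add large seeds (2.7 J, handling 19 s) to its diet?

Intake rate on the current diet: R = (0.072×8.7 + 0.28×5.9) / (1 + 0.072×31 + 0.28×10) = 2.278/6.032 = 0.3777 J/s.
large seeds: E/h = 2.7/19 = 0.1421 J/s.
Since 0.1421 < R, time spent handling large seeds is better spent searching.

No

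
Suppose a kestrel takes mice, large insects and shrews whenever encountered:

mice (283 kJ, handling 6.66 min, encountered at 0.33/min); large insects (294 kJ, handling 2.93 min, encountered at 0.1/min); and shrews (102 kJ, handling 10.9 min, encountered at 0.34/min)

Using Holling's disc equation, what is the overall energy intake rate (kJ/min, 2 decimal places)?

21.88 kJ/min

Energy encountered per unit search time: 0.33×283 + 0.1×294 + 0.34×102 = 157.5 kJ/min.
Handling time per unit search time: 0.33×6.66 + 0.1×2.93 + 0.34×10.9 = 6.197.
Rate = 157.5/(1 + 6.197) = 21.88 kJ/min.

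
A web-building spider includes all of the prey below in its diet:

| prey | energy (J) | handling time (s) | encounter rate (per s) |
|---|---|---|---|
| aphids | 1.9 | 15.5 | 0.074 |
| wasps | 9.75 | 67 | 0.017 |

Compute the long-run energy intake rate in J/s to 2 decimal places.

0.09 J/s

Energy encountered per unit search time: 0.074×1.9 + 0.017×9.75 = 0.3064 J/s.
Handling time per unit search time: 0.074×15.5 + 0.017×67 = 2.286.
Rate = 0.3064/(1 + 2.286) = 0.09323 J/s.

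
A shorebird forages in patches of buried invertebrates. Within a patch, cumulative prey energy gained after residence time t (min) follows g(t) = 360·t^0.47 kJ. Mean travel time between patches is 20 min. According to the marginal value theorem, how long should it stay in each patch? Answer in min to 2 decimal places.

Optimal t* satisfies g'(t*) = g(t*)/(T + t*).
g'(t) = 0.47·360·t^-0.53. Setting 0.47·360·t^-0.53 = 360·t^0.47/(20+t) gives 0.47(20+t) = t, so 0.53·t = 0.47×20.
t* = 0.47×20/0.53 = 17.74 min.

17.74 min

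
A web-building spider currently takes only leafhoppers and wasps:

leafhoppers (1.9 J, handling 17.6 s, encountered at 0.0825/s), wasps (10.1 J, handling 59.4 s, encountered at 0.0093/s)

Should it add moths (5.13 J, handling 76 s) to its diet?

No

Intake rate on the current diet: R = (0.0825×1.9 + 0.0093×10.1) / (1 + 0.0825×17.6 + 0.0093×59.4) = 0.2507/3.004 = 0.08344 J/s.
moths: E/h = 5.13/76 = 0.0675 J/s.
0.0675 < 0.08344, so adding moths would lower the average — exclude it.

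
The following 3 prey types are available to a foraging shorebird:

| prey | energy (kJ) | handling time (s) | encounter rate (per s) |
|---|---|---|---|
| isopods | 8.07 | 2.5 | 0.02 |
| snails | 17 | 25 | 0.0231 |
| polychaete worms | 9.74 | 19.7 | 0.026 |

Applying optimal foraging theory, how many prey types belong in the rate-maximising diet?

Profitabilities (E/h, kJ/s): isopods 3.23, snails 0.68, polychaete worms 0.494. Add prey in this order while the next type's profitability exceeds the intake rate on those already taken.
Rate on top 1: 0.1537. snails: 0.68 > 0.1537 → include.
Rate on top 2: 0.3405. polychaete worms: 0.494 > 0.3405 → include.
Optimal diet: isopods, snails, polychaete worms — 3 of 3 types.

3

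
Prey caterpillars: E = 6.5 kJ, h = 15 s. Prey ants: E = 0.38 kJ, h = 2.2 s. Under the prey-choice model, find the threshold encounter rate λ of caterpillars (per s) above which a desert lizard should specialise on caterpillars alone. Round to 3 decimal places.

Drop ants once their profitability E₂/h₂ falls below the rate achievable on caterpillars alone: E₂/h₂ = λE₁/(1 + λh₁).
Solve for λ: λE₁h₂ = E₂(1 + λh₁) → λ(E₁h₂ − E₂h₁) = E₂ → λ = E₂/(E₁h₂ − E₂h₁).
λ = 0.38/(6.5×2.2 − 0.38×15) = 0.38/8.6 = 0.04419 per s.

0.044 per s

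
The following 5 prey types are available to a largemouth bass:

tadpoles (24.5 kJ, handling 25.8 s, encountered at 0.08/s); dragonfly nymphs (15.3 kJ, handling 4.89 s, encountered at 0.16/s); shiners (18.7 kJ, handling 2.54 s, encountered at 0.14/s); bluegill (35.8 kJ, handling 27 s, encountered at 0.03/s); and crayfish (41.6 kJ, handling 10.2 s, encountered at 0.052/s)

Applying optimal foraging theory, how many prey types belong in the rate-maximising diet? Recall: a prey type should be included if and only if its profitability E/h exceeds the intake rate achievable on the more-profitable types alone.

3

Rank by E/h (kJ/s): shiners 7.36, crayfish 4.08, dragonfly nymphs 3.13, bluegill 1.33, tadpoles 0.95. Include each in turn until the next type's E/h falls below the running intake rate.
Rate on top 1: 1.931. crayfish: 4.08 > 1.931 → include.
Rate on top 2: 2.535. dragonfly nymphs: 3.13 > 2.535 → include.
Rate on top 3: 2.709. bluegill: 1.33 < 2.709 → exclude; stop.
Optimal diet: shiners, crayfish, dragonfly nymphs — 3 of 5 types.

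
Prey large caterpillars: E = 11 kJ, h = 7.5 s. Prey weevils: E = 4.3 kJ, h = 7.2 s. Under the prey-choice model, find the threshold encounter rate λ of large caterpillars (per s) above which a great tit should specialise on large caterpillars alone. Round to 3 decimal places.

0.092 per s

The zero-one rule: include weevils iff E₂/h₂ > λE₁/(1+λh₁). Equality gives the switch point.
λE₁h₂ = E₂ + λE₂h₁ ⇒ λ = E₂/(E₁h₂ − E₂h₁) = 4.3/(79.2 − 32.25) = 0.09159 per s.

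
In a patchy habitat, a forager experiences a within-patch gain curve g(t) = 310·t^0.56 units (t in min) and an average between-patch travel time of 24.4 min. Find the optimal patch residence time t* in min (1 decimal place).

31.1 min

By the marginal value theorem, leave when the instantaneous gain rate g'(t) equals the habitat-wide average g(t)/(T + t).
g'(t) = 0.56·310·t^-0.44. Setting 0.56·310·t^-0.44 = 310·t^0.56/(24.4+t) gives 0.56(24.4+t) = t, so 0.44·t = 0.56×24.4.
t* = 0.56×24.4/0.44 = 31.05 min.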